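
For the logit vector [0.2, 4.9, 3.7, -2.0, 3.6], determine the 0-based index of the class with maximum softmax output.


Softmax is a monotonic transformation, so it preserves the argmax.
We need to find the index of the maximum logit.
Index 0: 0.2
Index 1: 4.9
Index 2: 3.7
Index 3: -2.0
Index 4: 3.6
Maximum logit = 4.9 at index 1

1


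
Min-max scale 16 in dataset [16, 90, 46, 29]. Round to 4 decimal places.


Min = 16, Max = 90
Range = 90 - 16 = 74
Scaled = (x - min) / (max - min)
= (16 - 16) / 74
= 0 / 74
= 0.0000

0.0000


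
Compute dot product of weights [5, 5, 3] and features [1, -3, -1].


Element-wise products:
5 * 1 = 5
5 * -3 = -15
3 * -1 = -3
Sum = 5 + -15 + -3
= -13

-13


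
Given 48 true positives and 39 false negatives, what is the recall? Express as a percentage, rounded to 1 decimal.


Recall = TP / (TP + FN) * 100
= 48 / (48 + 39)
= 48 / 87
= 0.5517
= 55.2%

55.2


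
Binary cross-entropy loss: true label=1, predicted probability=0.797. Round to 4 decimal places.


For y=1: Loss = -log(p)
= -log(0.797)
= -(-0.2269)
= 0.2269

0.2269


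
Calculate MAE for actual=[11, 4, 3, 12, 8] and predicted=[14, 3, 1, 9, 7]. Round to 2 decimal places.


Absolute errors: [3, 1, 2, 3, 1]
Sum of absolute errors = 10
MAE = 10 / 5 = 2.00

2.00


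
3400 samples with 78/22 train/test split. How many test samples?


Train samples = 3400 * 78% = 2652
Test samples = 3400 - 2652
= 748

748


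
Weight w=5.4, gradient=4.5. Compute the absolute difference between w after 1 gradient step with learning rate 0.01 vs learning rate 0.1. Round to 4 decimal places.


With lr=0.01: w_new = 5.4 - 0.01 * 4.5 = 5.355
With lr=0.1: w_new = 5.4 - 0.1 * 4.5 = 4.95
Absolute difference = |5.355 - 4.95|
= 0.4050

0.4050


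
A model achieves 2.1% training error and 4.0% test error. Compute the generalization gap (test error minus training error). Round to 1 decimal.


Generalization gap = test_error - train_error
= 4.0 - 2.1
= 1.9%
A small gap suggests good generalization.

1.9


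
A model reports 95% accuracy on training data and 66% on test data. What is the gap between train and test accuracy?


Gap = train_accuracy - test_accuracy
= 95 - 66
= 29%
This large gap strongly indicates overfitting.

29


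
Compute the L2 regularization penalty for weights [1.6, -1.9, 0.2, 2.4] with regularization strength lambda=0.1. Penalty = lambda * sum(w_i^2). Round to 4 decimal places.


Squaring each weight:
1.6^2 = 2.56
(-1.9)^2 = 3.61
0.2^2 = 0.04
2.4^2 = 5.76
Sum of squares = 11.97
Penalty = 0.1 * 11.97 = 1.1970

1.1970


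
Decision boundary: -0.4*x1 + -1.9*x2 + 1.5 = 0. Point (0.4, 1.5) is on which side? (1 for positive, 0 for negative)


Compute -0.4 * 0.4 + -1.9 * 1.5 + 1.5
= -0.16 + -2.85 + 1.5
= -1.51
Since -1.51 < 0, the point is on the negative side.

0


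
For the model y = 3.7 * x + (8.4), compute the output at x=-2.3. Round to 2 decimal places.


y = 3.7 * -2.3 + (8.4)
= -8.51 + (8.4)
= -0.11

-0.11


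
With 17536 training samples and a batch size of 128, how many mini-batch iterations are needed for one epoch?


Iterations per epoch = dataset_size / batch_size
= 17536 / 128
= 137

137


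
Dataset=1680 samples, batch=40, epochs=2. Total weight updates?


Iterations per epoch = 1680 / 40 = 42
Total updates = iterations_per_epoch * epochs
= 42 * 2
= 84

84


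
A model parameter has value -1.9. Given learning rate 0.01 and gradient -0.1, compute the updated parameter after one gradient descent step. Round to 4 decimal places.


w_new = w_old - lr * gradient
= -1.9 - 0.01 * -0.1
= -1.9 - (-0.001)
= -1.8990

-1.8990


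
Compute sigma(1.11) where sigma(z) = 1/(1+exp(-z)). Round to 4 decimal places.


sigmoid(z) = 1 / (1 + exp(-z))
exp(-(1.11)) = exp(-1.11) = 0.3296
1 + 0.3296 = 1.3296
1 / 1.3296 = 0.7521

0.7521


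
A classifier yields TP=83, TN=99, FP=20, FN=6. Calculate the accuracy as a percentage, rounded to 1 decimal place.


Accuracy = (TP + TN) / (TP + TN + FP + FN) * 100
= (83 + 99) / (83 + 99 + 20 + 6)
= 182 / 208
= 0.875
= 87.5%

87.5


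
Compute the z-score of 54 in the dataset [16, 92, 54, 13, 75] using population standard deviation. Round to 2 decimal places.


Mean = (16 + 92 + 54 + 13 + 75) / 5 = 50.0
Variance = sum((x_i - mean)^2) / n = 986.0
Std = sqrt(986.0) = 31.4006
Z = (x - mean) / std
= (54 - 50.0) / 31.4006
= 4.0 / 31.4006
= 0.13

0.13


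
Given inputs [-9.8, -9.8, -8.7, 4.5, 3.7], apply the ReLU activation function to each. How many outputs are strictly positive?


ReLU(x) = max(0, x) for each element:
ReLU(-9.8) = 0
ReLU(-9.8) = 0
ReLU(-8.7) = 0
ReLU(4.5) = 4.5
ReLU(3.7) = 3.7
Active neurons (>0): 2

2


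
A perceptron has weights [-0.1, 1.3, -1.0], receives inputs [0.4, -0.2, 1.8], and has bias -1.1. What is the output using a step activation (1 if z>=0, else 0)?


z = w . x + b
= -0.1*0.4 + 1.3*-0.2 + -1.0*1.8 + -1.1
= -0.04 + -0.26 + -1.8 + -1.1
= -2.1 + -1.1
= -3.2
Since z = -3.2 < 0, output = 0

0


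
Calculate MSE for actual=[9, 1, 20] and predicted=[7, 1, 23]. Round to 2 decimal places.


Differences: [2, 0, -3]
Squared errors: [4, 0, 9]
Sum of squared errors = 13
MSE = 13 / 3 = 4.33

4.33


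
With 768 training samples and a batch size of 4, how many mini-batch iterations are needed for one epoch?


Iterations per epoch = dataset_size / batch_size
= 768 / 4
= 192

192


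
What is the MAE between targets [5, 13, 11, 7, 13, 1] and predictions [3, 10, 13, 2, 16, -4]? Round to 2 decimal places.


Absolute errors: [2, 3, 2, 5, 3, 5]
Sum of absolute errors = 20
MAE = 20 / 6 = 3.33

3.33


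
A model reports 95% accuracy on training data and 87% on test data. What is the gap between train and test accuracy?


Gap = train_accuracy - test_accuracy
= 95 - 87
= 8%
This moderate gap may indicate mild overfitting.

8


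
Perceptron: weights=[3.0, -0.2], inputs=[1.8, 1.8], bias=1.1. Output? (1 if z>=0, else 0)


z = w . x + b
= 3.0*1.8 + -0.2*1.8 + 1.1
= 5.4 + -0.36 + 1.1
= 5.04 + 1.1
= 6.14
Since z = 6.14 >= 0, output = 1

1


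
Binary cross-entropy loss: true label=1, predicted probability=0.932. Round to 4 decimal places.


For y=1: Loss = -log(p)
= -log(0.932)
= -(-0.0704)
= 0.0704

0.0704


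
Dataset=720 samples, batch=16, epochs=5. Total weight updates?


Iterations per epoch = 720 / 16 = 45
Total updates = iterations_per_epoch * epochs
= 45 * 5
= 225

225


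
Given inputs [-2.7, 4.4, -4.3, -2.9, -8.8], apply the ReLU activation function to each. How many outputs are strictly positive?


ReLU(x) = max(0, x) for each element:
ReLU(-2.7) = 0
ReLU(4.4) = 4.4
ReLU(-4.3) = 0
ReLU(-2.9) = 0
ReLU(-8.8) = 0
Active neurons (>0): 1

1


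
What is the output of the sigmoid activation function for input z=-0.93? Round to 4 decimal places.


sigmoid(z) = 1 / (1 + exp(-z))
exp(-(-0.93)) = exp(0.93) = 2.5345
1 + 2.5345 = 3.5345
1 / 3.5345 = 0.2829

0.2829


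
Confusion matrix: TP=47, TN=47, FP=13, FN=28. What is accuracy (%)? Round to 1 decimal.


Accuracy = (TP + TN) / (TP + TN + FP + FN) * 100
= (47 + 47) / (47 + 47 + 13 + 28)
= 94 / 135
= 0.6963
= 69.6%

69.6


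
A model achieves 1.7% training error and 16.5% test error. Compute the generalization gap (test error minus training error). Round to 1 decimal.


Generalization gap = test_error - train_error
= 16.5 - 1.7
= 14.8%
A large gap suggests overfitting.

14.8


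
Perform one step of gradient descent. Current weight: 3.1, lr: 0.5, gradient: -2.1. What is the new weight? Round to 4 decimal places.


w_new = w_old - lr * gradient
= 3.1 - 0.5 * -2.1
= 3.1 - (-1.05)
= 4.1500

4.1500


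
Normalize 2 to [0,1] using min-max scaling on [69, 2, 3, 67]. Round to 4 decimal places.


Min = 2, Max = 69
Range = 69 - 2 = 67
Scaled = (x - min) / (max - min)
= (2 - 2) / 67
= 0 / 67
= 0.0000

0.0000


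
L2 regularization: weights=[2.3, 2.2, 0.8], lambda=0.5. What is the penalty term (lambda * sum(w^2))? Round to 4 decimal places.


Squaring each weight:
2.3^2 = 5.29
2.2^2 = 4.84
0.8^2 = 0.64
Sum of squares = 10.77
Penalty = 0.5 * 10.77 = 5.3850

5.3850


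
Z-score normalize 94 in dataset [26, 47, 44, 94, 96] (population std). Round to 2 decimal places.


Mean = (26 + 47 + 44 + 94 + 96) / 5 = 61.4
Variance = sum((x_i - mean)^2) / n = 804.64
Std = sqrt(804.64) = 28.3662
Z = (x - mean) / std
= (94 - 61.4) / 28.3662
= 32.6 / 28.3662
= 1.15

1.15


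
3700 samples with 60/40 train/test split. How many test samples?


Train samples = 3700 * 60% = 2220
Test samples = 3700 - 2220
= 1480

1480


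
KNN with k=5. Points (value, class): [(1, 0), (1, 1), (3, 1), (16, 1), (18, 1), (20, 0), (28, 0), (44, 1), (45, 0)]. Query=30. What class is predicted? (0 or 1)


Distances from query 30:
Point 28 (class 0): distance = 2
Point 20 (class 0): distance = 10
Point 18 (class 1): distance = 12
Point 16 (class 1): distance = 14
Point 44 (class 1): distance = 14
K=5 nearest neighbors: classes = [0, 0, 1, 1, 1]
Votes for class 1: 3 / 5
Majority vote => class 1

1


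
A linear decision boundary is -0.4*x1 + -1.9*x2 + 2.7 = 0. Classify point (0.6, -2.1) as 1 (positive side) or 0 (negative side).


Compute -0.4 * 0.6 + -1.9 * -2.1 + 2.7
= -0.24 + 3.99 + 2.7
= 6.45
Since 6.45 >= 0, the point is on the positive side.

1


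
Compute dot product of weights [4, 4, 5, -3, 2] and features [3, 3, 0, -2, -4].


Element-wise products:
4 * 3 = 12
4 * 3 = 12
5 * 0 = 0
-3 * -2 = 6
2 * -4 = -8
Sum = 12 + 12 + 0 + 6 + -8
= 22

22


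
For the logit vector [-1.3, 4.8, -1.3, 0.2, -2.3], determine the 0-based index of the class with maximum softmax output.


Softmax is a monotonic transformation, so it preserves the argmax.
We need to find the index of the maximum logit.
Index 0: -1.3
Index 1: 4.8
Index 2: -1.3
Index 3: 0.2
Index 4: -2.3
Maximum logit = 4.8 at index 1

1


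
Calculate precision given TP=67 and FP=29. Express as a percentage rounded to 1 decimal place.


Precision = TP / (TP + FP) * 100
= 67 / (67 + 29)
= 67 / 96
= 0.6979
= 69.8%

69.8


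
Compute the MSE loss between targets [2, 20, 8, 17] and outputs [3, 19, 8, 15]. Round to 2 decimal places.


Differences: [-1, 1, 0, 2]
Squared errors: [1, 1, 0, 4]
Sum of squared errors = 6
MSE = 6 / 4 = 1.50

1.50


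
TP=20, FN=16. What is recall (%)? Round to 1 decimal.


Recall = TP / (TP + FN) * 100
= 20 / (20 + 16)
= 20 / 36
= 0.5556
= 55.6%

55.6


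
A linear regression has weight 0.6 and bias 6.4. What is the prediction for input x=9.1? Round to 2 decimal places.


y = 0.6 * 9.1 + (6.4)
= 5.46 + (6.4)
= 11.86

11.86


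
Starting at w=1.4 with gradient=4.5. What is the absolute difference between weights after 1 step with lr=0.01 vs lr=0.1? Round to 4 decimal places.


With lr=0.01: w_new = 1.4 - 0.01 * 4.5 = 1.355
With lr=0.1: w_new = 1.4 - 0.1 * 4.5 = 0.95
Absolute difference = |1.355 - 0.95|
= 0.4050

0.4050


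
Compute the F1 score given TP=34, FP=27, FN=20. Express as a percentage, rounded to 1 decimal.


Precision = TP / (TP + FP) = 34 / 61 = 0.5574
Recall = TP / (TP + FN) = 34 / 54 = 0.6296
F1 = 2 * P * R / (P + R)
= 2 * 0.5574 * 0.6296 / (0.5574 + 0.6296)
= 0.7019 / 1.187
= 0.5913
As percentage: 59.1%

59.1


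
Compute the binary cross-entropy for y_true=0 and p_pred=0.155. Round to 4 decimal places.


For y=0: Loss = -log(1-p)
= -log(1 - 0.155)
= -log(0.845)
= -(-0.1684)
= 0.1684

0.1684


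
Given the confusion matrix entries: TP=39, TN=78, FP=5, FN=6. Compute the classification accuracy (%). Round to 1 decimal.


Accuracy = (TP + TN) / (TP + TN + FP + FN) * 100
= (39 + 78) / (39 + 78 + 5 + 6)
= 117 / 128
= 0.9141
= 91.4%

91.4


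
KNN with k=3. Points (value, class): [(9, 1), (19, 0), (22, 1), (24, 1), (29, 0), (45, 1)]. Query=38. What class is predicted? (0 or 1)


Distances from query 38:
Point 45 (class 1): distance = 7
Point 29 (class 0): distance = 9
Point 24 (class 1): distance = 14
K=3 nearest neighbors: classes = [1, 0, 1]
Votes for class 1: 2 / 3
Majority vote => class 1

1


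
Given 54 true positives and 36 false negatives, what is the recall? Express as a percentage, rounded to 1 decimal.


Recall = TP / (TP + FN) * 100
= 54 / (54 + 36)
= 54 / 90
= 0.6
= 60.0%

60.0


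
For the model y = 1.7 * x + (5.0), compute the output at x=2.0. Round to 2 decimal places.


y = 1.7 * 2.0 + (5.0)
= 3.4 + (5.0)
= 8.40

8.40


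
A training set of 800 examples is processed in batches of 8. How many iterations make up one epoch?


Iterations per epoch = dataset_size / batch_size
= 800 / 8
= 100

100


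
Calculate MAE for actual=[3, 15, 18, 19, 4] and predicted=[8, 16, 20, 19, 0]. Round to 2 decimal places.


Absolute errors: [5, 1, 2, 0, 4]
Sum of absolute errors = 12
MAE = 12 / 5 = 2.40

2.40


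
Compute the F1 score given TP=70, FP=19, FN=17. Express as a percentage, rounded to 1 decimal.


Precision = TP / (TP + FP) = 70 / 89 = 0.7865
Recall = TP / (TP + FN) = 70 / 87 = 0.8046
F1 = 2 * P * R / (P + R)
= 2 * 0.7865 * 0.8046 / (0.7865 + 0.8046)
= 1.2657 / 1.5911
= 0.7955
As percentage: 79.5%

79.5


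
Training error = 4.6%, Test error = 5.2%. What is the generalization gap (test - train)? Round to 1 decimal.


Generalization gap = test_error - train_error
= 5.2 - 4.6
= 0.6%
A small gap suggests good generalization.

0.6


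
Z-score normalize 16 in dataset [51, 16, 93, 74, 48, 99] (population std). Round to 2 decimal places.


Mean = (51 + 16 + 93 + 74 + 48 + 99) / 6 = 63.5
Variance = sum((x_i - mean)^2) / n = 815.5833
Std = sqrt(815.5833) = 28.5584
Z = (x - mean) / std
= (16 - 63.5) / 28.5584
= -47.5 / 28.5584
= -1.66

-1.66


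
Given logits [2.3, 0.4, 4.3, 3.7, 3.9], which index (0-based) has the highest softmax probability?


Softmax is a monotonic transformation, so it preserves the argmax.
We need to find the index of the maximum logit.
Index 0: 2.3
Index 1: 0.4
Index 2: 4.3
Index 3: 3.7
Index 4: 3.9
Maximum logit = 4.3 at index 2

2


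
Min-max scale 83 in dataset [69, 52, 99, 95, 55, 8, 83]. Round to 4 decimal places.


Min = 8, Max = 99
Range = 99 - 8 = 91
Scaled = (x - min) / (max - min)
= (83 - 8) / 91
= 75 / 91
= 0.8242

0.8242


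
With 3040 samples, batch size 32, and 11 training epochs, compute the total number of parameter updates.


Iterations per epoch = 3040 / 32 = 95
Total updates = iterations_per_epoch * epochs
= 95 * 11
= 1045

1045


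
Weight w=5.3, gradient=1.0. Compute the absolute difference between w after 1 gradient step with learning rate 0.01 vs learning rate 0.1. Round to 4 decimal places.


With lr=0.01: w_new = 5.3 - 0.01 * 1.0 = 5.29
With lr=0.1: w_new = 5.3 - 0.1 * 1.0 = 5.2
Absolute difference = |5.29 - 5.2|
= 0.0900

0.0900


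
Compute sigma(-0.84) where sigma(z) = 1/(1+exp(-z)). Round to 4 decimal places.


sigmoid(z) = 1 / (1 + exp(-z))
exp(-(-0.84)) = exp(0.84) = 2.3164
1 + 2.3164 = 3.3164
1 / 3.3164 = 0.3015

0.3015


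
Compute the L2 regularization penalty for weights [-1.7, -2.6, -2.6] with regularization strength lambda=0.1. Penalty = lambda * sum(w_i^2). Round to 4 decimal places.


Squaring each weight:
(-1.7)^2 = 2.89
(-2.6)^2 = 6.76
(-2.6)^2 = 6.76
Sum of squares = 16.41
Penalty = 0.1 * 16.41 = 1.6410

1.6410


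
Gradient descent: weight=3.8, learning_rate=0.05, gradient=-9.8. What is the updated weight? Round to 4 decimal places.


w_new = w_old - lr * gradient
= 3.8 - 0.05 * -9.8
= 3.8 - (-0.49)
= 4.2900

4.2900


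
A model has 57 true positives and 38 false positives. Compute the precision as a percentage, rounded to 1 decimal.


Precision = TP / (TP + FP) * 100
= 57 / (57 + 38)
= 57 / 95
= 0.6
= 60.0%

60.0


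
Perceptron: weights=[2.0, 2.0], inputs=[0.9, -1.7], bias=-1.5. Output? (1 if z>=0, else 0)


z = w . x + b
= 2.0*0.9 + 2.0*-1.7 + -1.5
= 1.8 + -3.4 + -1.5
= -1.6 + -1.5
= -3.1
Since z = -3.1 < 0, output = 0

0


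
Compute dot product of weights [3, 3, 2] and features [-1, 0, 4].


Element-wise products:
3 * -1 = -3
3 * 0 = 0
2 * 4 = 8
Sum = -3 + 0 + 8
= 5

5


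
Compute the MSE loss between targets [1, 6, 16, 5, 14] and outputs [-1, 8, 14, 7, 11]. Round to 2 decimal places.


Differences: [2, -2, 2, -2, 3]
Squared errors: [4, 4, 4, 4, 9]
Sum of squared errors = 25
MSE = 25 / 5 = 5.00

5.00


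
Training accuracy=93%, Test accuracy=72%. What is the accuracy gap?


Gap = train_accuracy - test_accuracy
= 93 - 72
= 21%
This large gap strongly indicates overfitting.

21


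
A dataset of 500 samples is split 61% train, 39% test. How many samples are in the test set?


Train samples = 500 * 61% = 305
Test samples = 500 - 305
= 195

195


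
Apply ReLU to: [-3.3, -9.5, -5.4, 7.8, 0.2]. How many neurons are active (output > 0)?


ReLU(x) = max(0, x) for each element:
ReLU(-3.3) = 0
ReLU(-9.5) = 0
ReLU(-5.4) = 0
ReLU(7.8) = 7.8
ReLU(0.2) = 0.2
Active neurons (>0): 2

2


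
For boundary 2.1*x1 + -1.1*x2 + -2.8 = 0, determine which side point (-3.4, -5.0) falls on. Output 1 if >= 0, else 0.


Compute 2.1 * -3.4 + -1.1 * -5.0 + -2.8
= -7.14 + 5.5 + -2.8
= -4.44
Since -4.44 < 0, the point is on the negative side.

0


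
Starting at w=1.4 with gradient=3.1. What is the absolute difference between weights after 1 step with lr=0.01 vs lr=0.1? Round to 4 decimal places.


With lr=0.01: w_new = 1.4 - 0.01 * 3.1 = 1.369
With lr=0.1: w_new = 1.4 - 0.1 * 3.1 = 1.09
Absolute difference = |1.369 - 1.09|
= 0.2790

0.2790


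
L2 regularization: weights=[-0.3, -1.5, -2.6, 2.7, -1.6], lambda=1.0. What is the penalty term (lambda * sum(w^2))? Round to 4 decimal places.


Squaring each weight:
(-0.3)^2 = 0.09
(-1.5)^2 = 2.25
(-2.6)^2 = 6.76
2.7^2 = 7.29
(-1.6)^2 = 2.56
Sum of squares = 18.95
Penalty = 1.0 * 18.95 = 18.9500

18.9500


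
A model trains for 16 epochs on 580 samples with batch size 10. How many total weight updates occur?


Iterations per epoch = 580 / 10 = 58
Total updates = iterations_per_epoch * epochs
= 58 * 16
= 928

928


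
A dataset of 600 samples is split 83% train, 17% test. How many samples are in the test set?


Train samples = 600 * 83% = 498
Test samples = 600 - 498
= 102

102


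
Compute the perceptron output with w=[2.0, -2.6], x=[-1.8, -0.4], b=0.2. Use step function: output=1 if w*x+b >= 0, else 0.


z = w . x + b
= 2.0*-1.8 + -2.6*-0.4 + 0.2
= -3.6 + 1.04 + 0.2
= -2.56 + 0.2
= -2.36
Since z = -2.36 < 0, output = 0

0


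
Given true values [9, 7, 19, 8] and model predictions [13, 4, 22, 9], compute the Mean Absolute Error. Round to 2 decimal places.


Absolute errors: [4, 3, 3, 1]
Sum of absolute errors = 11
MAE = 11 / 4 = 2.75

2.75


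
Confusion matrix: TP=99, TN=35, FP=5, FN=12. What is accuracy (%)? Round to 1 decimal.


Accuracy = (TP + TN) / (TP + TN + FP + FN) * 100
= (99 + 35) / (99 + 35 + 5 + 12)
= 134 / 151
= 0.8874
= 88.7%

88.7


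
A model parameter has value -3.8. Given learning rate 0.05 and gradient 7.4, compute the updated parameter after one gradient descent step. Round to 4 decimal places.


w_new = w_old - lr * gradient
= -3.8 - 0.05 * 7.4
= -3.8 - (0.37)
= -4.1700

-4.1700


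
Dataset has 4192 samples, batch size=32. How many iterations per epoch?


Iterations per epoch = dataset_size / batch_size
= 4192 / 32
= 131

131


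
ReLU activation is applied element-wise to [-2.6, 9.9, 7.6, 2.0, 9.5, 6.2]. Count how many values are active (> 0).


ReLU(x) = max(0, x) for each element:
ReLU(-2.6) = 0
ReLU(9.9) = 9.9
ReLU(7.6) = 7.6
ReLU(2.0) = 2.0
ReLU(9.5) = 9.5
ReLU(6.2) = 6.2
Active neurons (>0): 5

5


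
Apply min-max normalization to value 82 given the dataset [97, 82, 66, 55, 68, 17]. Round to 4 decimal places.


Min = 17, Max = 97
Range = 97 - 17 = 80
Scaled = (x - min) / (max - min)
= (82 - 17) / 80
= 65 / 80
= 0.8125

0.8125


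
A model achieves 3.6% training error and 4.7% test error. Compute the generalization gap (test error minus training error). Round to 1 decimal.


Generalization gap = test_error - train_error
= 4.7 - 3.6
= 1.1%
A small gap suggests good generalization.

1.1


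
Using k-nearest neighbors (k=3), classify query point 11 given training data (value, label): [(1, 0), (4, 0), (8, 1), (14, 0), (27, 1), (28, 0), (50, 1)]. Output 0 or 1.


Distances from query 11:
Point 14 (class 0): distance = 3
Point 8 (class 1): distance = 3
Point 4 (class 0): distance = 7
K=3 nearest neighbors: classes = [0, 1, 0]
Votes for class 1: 1 / 3
Majority vote => class 0

0


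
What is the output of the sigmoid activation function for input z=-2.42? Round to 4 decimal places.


sigmoid(z) = 1 / (1 + exp(-z))
exp(-(-2.42)) = exp(2.42) = 11.2459
1 + 11.2459 = 12.2459
1 / 12.2459 = 0.0817

0.0817


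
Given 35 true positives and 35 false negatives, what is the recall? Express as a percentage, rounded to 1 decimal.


Recall = TP / (TP + FN) * 100
= 35 / (35 + 35)
= 35 / 70
= 0.5
= 50.0%

50.0


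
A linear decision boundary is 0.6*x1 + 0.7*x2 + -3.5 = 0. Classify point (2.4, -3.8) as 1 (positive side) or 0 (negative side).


Compute 0.6 * 2.4 + 0.7 * -3.8 + -3.5
= 1.44 + -2.66 + -3.5
= -4.72
Since -4.72 < 0, the point is on the negative side.

0


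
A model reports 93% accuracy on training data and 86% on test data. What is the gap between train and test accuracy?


Gap = train_accuracy - test_accuracy
= 93 - 86
= 7%
This moderate gap may indicate mild overfitting.

7


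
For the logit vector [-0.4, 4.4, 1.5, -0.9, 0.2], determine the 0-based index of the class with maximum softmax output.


Softmax is a monotonic transformation, so it preserves the argmax.
We need to find the index of the maximum logit.
Index 0: -0.4
Index 1: 4.4
Index 2: 1.5
Index 3: -0.9
Index 4: 0.2
Maximum logit = 4.4 at index 1

1


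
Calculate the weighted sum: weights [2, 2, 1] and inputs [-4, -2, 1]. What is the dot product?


Element-wise products:
2 * -4 = -8
2 * -2 = -4
1 * 1 = 1
Sum = -8 + -4 + 1
= -11

-11


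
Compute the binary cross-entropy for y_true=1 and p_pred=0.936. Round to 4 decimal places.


For y=1: Loss = -log(p)
= -log(0.936)
= -(-0.0661)
= 0.0661

0.0661


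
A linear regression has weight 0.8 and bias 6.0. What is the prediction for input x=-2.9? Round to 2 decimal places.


y = 0.8 * -2.9 + (6.0)
= -2.32 + (6.0)
= 3.68

3.68


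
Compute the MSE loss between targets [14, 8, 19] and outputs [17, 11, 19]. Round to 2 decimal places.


Differences: [-3, -3, 0]
Squared errors: [9, 9, 0]
Sum of squared errors = 18
MSE = 18 / 3 = 6.00

6.00


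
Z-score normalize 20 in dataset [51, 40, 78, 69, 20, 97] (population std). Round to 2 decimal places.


Mean = (51 + 40 + 78 + 69 + 20 + 97) / 6 = 59.1667
Variance = sum((x_i - mean)^2) / n = 641.8056
Std = sqrt(641.8056) = 25.3339
Z = (x - mean) / std
= (20 - 59.1667) / 25.3339
= -39.1667 / 25.3339
= -1.55

-1.55


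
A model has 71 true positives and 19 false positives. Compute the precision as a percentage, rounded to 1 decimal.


Precision = TP / (TP + FP) * 100
= 71 / (71 + 19)
= 71 / 90
= 0.7889
= 78.9%

78.9


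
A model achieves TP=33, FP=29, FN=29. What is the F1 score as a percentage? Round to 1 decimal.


Precision = TP / (TP + FP) = 33 / 62 = 0.5323
Recall = TP / (TP + FN) = 33 / 62 = 0.5323
F1 = 2 * P * R / (P + R)
= 2 * 0.5323 * 0.5323 / (0.5323 + 0.5323)
= 0.5666 / 1.0645
= 0.5323
As percentage: 53.2%

53.2


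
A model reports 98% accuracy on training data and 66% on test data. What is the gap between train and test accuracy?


Gap = train_accuracy - test_accuracy
= 98 - 66
= 32%
This large gap strongly indicates overfitting.

32


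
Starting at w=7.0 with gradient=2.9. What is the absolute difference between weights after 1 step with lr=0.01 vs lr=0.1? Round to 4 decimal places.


With lr=0.01: w_new = 7.0 - 0.01 * 2.9 = 6.971
With lr=0.1: w_new = 7.0 - 0.1 * 2.9 = 6.71
Absolute difference = |6.971 - 6.71|
= 0.2610

0.2610


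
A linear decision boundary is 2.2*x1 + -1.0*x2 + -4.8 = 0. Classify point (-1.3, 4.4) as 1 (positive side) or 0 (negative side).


Compute 2.2 * -1.3 + -1.0 * 4.4 + -4.8
= -2.86 + -4.4 + -4.8
= -12.06
Since -12.06 < 0, the point is on the negative side.

0


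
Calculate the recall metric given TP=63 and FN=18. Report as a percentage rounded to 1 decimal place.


Recall = TP / (TP + FN) * 100
= 63 / (63 + 18)
= 63 / 81
= 0.7778
= 77.8%

77.8


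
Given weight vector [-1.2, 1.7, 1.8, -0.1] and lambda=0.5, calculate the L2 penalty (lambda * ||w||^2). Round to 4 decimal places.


Squaring each weight:
(-1.2)^2 = 1.44
1.7^2 = 2.89
1.8^2 = 3.24
(-0.1)^2 = 0.01
Sum of squares = 7.58
Penalty = 0.5 * 7.58 = 3.7900

3.7900


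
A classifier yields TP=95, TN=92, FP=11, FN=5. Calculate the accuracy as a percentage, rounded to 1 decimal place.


Accuracy = (TP + TN) / (TP + TN + FP + FN) * 100
= (95 + 92) / (95 + 92 + 11 + 5)
= 187 / 203
= 0.9212
= 92.1%

92.1


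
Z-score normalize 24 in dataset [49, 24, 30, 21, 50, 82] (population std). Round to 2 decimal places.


Mean = (49 + 24 + 30 + 21 + 50 + 82) / 6 = 42.6667
Variance = sum((x_i - mean)^2) / n = 436.5556
Std = sqrt(436.5556) = 20.8939
Z = (x - mean) / std
= (24 - 42.6667) / 20.8939
= -18.6667 / 20.8939
= -0.89

-0.89


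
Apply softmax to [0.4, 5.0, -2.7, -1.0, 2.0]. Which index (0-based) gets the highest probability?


Softmax is a monotonic transformation, so it preserves the argmax.
We need to find the index of the maximum logit.
Index 0: 0.4
Index 1: 5.0
Index 2: -2.7
Index 3: -1.0
Index 4: 2.0
Maximum logit = 5.0 at index 1

1


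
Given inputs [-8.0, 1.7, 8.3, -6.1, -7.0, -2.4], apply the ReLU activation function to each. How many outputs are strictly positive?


ReLU(x) = max(0, x) for each element:
ReLU(-8.0) = 0
ReLU(1.7) = 1.7
ReLU(8.3) = 8.3
ReLU(-6.1) = 0
ReLU(-7.0) = 0
ReLU(-2.4) = 0
Active neurons (>0): 2

2


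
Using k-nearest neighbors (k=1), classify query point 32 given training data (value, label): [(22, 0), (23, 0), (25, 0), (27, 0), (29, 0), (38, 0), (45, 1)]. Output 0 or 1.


Distances from query 32:
Point 29 (class 0): distance = 3
K=1 nearest neighbors: classes = [0]
Votes for class 1: 0 / 1
Majority vote => class 0

0


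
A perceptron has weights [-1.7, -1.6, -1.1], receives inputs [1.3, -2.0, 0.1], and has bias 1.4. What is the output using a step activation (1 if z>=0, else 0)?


z = w . x + b
= -1.7*1.3 + -1.6*-2.0 + -1.1*0.1 + 1.4
= -2.21 + 3.2 + -0.11 + 1.4
= 0.88 + 1.4
= 2.28
Since z = 2.28 >= 0, output = 1

1


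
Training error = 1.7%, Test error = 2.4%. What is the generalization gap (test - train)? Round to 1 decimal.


Generalization gap = test_error - train_error
= 2.4 - 1.7
= 0.7%
A small gap suggests good generalization.

0.7


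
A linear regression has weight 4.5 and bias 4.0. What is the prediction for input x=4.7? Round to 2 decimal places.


y = 4.5 * 4.7 + (4.0)
= 21.15 + (4.0)
= 25.15

25.15


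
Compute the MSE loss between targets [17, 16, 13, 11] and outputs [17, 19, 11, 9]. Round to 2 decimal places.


Differences: [0, -3, 2, 2]
Squared errors: [0, 9, 4, 4]
Sum of squared errors = 17
MSE = 17 / 4 = 4.25

4.25


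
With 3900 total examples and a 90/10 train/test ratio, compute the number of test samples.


Train samples = 3900 * 90% = 3510
Test samples = 3900 - 3510
= 390

390


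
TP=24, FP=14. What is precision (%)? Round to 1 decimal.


Precision = TP / (TP + FP) * 100
= 24 / (24 + 14)
= 24 / 38
= 0.6316
= 63.2%

63.2


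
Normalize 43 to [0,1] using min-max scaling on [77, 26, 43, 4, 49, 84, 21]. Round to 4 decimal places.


Min = 4, Max = 84
Range = 84 - 4 = 80
Scaled = (x - min) / (max - min)
= (43 - 4) / 80
= 39 / 80
= 0.4875

0.4875


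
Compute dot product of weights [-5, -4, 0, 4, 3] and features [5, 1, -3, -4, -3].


Element-wise products:
-5 * 5 = -25
-4 * 1 = -4
0 * -3 = 0
4 * -4 = -16
3 * -3 = -9
Sum = -25 + -4 + 0 + -16 + -9
= -54

-54


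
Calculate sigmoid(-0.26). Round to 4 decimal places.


sigmoid(z) = 1 / (1 + exp(-z))
exp(-(-0.26)) = exp(0.26) = 1.2969
1 + 1.2969 = 2.2969
1 / 2.2969 = 0.4354

0.4354


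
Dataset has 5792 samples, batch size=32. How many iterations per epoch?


Iterations per epoch = dataset_size / batch_size
= 5792 / 32
= 181

181


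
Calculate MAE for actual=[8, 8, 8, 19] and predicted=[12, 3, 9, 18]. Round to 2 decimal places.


Absolute errors: [4, 5, 1, 1]
Sum of absolute errors = 11
MAE = 11 / 4 = 2.75

2.75


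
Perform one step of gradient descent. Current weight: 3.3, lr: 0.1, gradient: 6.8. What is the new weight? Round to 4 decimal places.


w_new = w_old - lr * gradient
= 3.3 - 0.1 * 6.8
= 3.3 - (0.68)
= 2.6200

2.6200


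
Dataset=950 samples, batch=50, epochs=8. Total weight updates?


Iterations per epoch = 950 / 50 = 19
Total updates = iterations_per_epoch * epochs
= 19 * 8
= 152

152


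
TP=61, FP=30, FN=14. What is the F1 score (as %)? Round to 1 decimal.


Precision = TP / (TP + FP) = 61 / 91 = 0.6703
Recall = TP / (TP + FN) = 61 / 75 = 0.8133
F1 = 2 * P * R / (P + R)
= 2 * 0.6703 * 0.8133 / (0.6703 + 0.8133)
= 1.0904 / 1.4837
= 0.7349
As percentage: 73.5%

73.5


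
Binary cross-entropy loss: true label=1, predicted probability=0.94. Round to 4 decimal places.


For y=1: Loss = -log(p)
= -log(0.94)
= -(-0.0619)
= 0.0619

0.0619


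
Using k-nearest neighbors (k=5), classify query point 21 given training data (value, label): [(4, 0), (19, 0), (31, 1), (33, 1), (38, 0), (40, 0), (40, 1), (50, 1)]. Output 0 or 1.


Distances from query 21:
Point 19 (class 0): distance = 2
Point 31 (class 1): distance = 10
Point 33 (class 1): distance = 12
Point 4 (class 0): distance = 17
Point 38 (class 0): distance = 17
K=5 nearest neighbors: classes = [0, 1, 1, 0, 0]
Votes for class 1: 2 / 5
Majority vote => class 0

0


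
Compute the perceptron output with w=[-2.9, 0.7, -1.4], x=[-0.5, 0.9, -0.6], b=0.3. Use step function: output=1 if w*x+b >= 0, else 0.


z = w . x + b
= -2.9*-0.5 + 0.7*0.9 + -1.4*-0.6 + 0.3
= 1.45 + 0.63 + 0.84 + 0.3
= 2.92 + 0.3
= 3.22
Since z = 3.22 >= 0, output = 1

1


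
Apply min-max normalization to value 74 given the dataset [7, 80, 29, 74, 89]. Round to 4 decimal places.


Min = 7, Max = 89
Range = 89 - 7 = 82
Scaled = (x - min) / (max - min)
= (74 - 7) / 82
= 67 / 82
= 0.8171

0.8171


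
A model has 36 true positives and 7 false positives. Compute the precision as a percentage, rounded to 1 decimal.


Precision = TP / (TP + FP) * 100
= 36 / (36 + 7)
= 36 / 43
= 0.8372
= 83.7%

83.7


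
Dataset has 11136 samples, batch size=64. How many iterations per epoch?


Iterations per epoch = dataset_size / batch_size
= 11136 / 64
= 174

174


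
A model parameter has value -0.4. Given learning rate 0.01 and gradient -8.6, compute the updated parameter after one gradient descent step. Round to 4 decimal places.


w_new = w_old - lr * gradient
= -0.4 - 0.01 * -8.6
= -0.4 - (-0.086)
= -0.3140

-0.3140


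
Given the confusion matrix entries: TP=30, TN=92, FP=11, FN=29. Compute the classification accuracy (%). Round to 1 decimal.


Accuracy = (TP + TN) / (TP + TN + FP + FN) * 100
= (30 + 92) / (30 + 92 + 11 + 29)
= 122 / 162
= 0.7531
= 75.3%

75.3


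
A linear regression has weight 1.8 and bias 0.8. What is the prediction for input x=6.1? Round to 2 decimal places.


y = 1.8 * 6.1 + (0.8)
= 10.98 + (0.8)
= 11.78

11.78


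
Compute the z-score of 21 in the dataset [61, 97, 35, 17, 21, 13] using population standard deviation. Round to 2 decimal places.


Mean = (61 + 97 + 35 + 17 + 21 + 13) / 6 = 40.6667
Variance = sum((x_i - mean)^2) / n = 888.5556
Std = sqrt(888.5556) = 29.8086
Z = (x - mean) / std
= (21 - 40.6667) / 29.8086
= -19.6667 / 29.8086
= -0.66

-0.66


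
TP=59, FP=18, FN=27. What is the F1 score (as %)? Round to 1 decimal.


Precision = TP / (TP + FP) = 59 / 77 = 0.7662
Recall = TP / (TP + FN) = 59 / 86 = 0.686
F1 = 2 * P * R / (P + R)
= 2 * 0.7662 * 0.686 / (0.7662 + 0.686)
= 1.0513 / 1.4523
= 0.7239
As percentage: 72.4%

72.4


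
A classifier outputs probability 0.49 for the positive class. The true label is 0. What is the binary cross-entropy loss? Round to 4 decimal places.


For y=0: Loss = -log(1-p)
= -log(1 - 0.49)
= -log(0.51)
= -(-0.6733)
= 0.6733

0.6733


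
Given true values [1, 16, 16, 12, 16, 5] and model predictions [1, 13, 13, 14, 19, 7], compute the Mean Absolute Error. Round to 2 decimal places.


Absolute errors: [0, 3, 3, 2, 3, 2]
Sum of absolute errors = 13
MAE = 13 / 6 = 2.17

2.17


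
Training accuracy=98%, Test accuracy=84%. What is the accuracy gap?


Gap = train_accuracy - test_accuracy
= 98 - 84
= 14%
This gap suggests the model is overfitting.

14


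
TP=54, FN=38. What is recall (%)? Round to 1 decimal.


Recall = TP / (TP + FN) * 100
= 54 / (54 + 38)
= 54 / 92
= 0.587
= 58.7%

58.7


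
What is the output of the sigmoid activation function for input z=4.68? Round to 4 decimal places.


sigmoid(z) = 1 / (1 + exp(-z))
exp(-(4.68)) = exp(-4.68) = 0.0093
1 + 0.0093 = 1.0093
1 / 1.0093 = 0.9908

0.9908


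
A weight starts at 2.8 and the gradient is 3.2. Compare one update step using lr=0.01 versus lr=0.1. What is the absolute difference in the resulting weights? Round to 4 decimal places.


With lr=0.01: w_new = 2.8 - 0.01 * 3.2 = 2.768
With lr=0.1: w_new = 2.8 - 0.1 * 3.2 = 2.48
Absolute difference = |2.768 - 2.48|
= 0.2880

0.2880


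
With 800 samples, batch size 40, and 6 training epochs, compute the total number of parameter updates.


Iterations per epoch = 800 / 40 = 20
Total updates = iterations_per_epoch * epochs
= 20 * 6
= 120

120


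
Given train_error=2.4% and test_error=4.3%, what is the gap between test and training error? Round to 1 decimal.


Generalization gap = test_error - train_error
= 4.3 - 2.4
= 1.9%
A small gap suggests good generalization.

1.9


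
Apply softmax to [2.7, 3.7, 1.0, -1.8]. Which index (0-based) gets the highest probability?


Softmax is a monotonic transformation, so it preserves the argmax.
We need to find the index of the maximum logit.
Index 0: 2.7
Index 1: 3.7
Index 2: 1.0
Index 3: -1.8
Maximum logit = 3.7 at index 1

1


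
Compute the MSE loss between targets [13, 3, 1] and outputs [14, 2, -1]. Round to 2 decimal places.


Differences: [-1, 1, 2]
Squared errors: [1, 1, 4]
Sum of squared errors = 6
MSE = 6 / 3 = 2.00

2.00


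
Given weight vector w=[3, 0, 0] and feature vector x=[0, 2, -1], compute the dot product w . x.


Element-wise products:
3 * 0 = 0
0 * 2 = 0
0 * -1 = 0
Sum = 0 + 0 + 0
= 0

0


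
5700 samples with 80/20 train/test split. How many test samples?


Train samples = 5700 * 80% = 4560
Test samples = 5700 - 4560
= 1140

1140


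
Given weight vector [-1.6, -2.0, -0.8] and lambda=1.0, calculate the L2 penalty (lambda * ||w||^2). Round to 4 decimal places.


Squaring each weight:
(-1.6)^2 = 2.56
(-2.0)^2 = 4.0
(-0.8)^2 = 0.64
Sum of squares = 7.2
Penalty = 1.0 * 7.2 = 7.2000

7.2000


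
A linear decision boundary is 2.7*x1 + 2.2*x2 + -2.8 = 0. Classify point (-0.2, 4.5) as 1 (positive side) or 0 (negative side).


Compute 2.7 * -0.2 + 2.2 * 4.5 + -2.8
= -0.54 + 9.9 + -2.8
= 6.56
Since 6.56 >= 0, the point is on the positive side.

1


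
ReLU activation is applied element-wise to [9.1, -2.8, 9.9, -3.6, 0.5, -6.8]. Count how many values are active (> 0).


ReLU(x) = max(0, x) for each element:
ReLU(9.1) = 9.1
ReLU(-2.8) = 0
ReLU(9.9) = 9.9
ReLU(-3.6) = 0
ReLU(0.5) = 0.5
ReLU(-6.8) = 0
Active neurons (>0): 3

3


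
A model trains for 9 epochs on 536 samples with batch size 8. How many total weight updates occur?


Iterations per epoch = 536 / 8 = 67
Total updates = iterations_per_epoch * epochs
= 67 * 9
= 603

603


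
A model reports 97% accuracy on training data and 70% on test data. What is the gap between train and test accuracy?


Gap = train_accuracy - test_accuracy
= 97 - 70
= 27%
This large gap strongly indicates overfitting.

27


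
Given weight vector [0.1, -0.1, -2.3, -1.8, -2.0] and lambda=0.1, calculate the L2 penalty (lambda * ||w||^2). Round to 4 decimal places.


Squaring each weight:
0.1^2 = 0.01
(-0.1)^2 = 0.01
(-2.3)^2 = 5.29
(-1.8)^2 = 3.24
(-2.0)^2 = 4.0
Sum of squares = 12.55
Penalty = 0.1 * 12.55 = 1.2550

1.2550


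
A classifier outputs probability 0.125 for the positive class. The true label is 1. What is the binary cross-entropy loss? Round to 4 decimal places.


For y=1: Loss = -log(p)
= -log(0.125)
= -(-2.0794)
= 2.0794

2.0794


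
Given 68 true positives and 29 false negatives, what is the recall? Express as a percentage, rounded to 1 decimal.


Recall = TP / (TP + FN) * 100
= 68 / (68 + 29)
= 68 / 97
= 0.701
= 70.1%

70.1


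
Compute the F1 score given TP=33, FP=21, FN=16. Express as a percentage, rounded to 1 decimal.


Precision = TP / (TP + FP) = 33 / 54 = 0.6111
Recall = TP / (TP + FN) = 33 / 49 = 0.6735
F1 = 2 * P * R / (P + R)
= 2 * 0.6111 * 0.6735 / (0.6111 + 0.6735)
= 0.8231 / 1.2846
= 0.6408
As percentage: 64.1%

64.1


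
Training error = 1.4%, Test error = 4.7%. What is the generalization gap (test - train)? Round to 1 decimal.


Generalization gap = test_error - train_error
= 4.7 - 1.4
= 3.3%
A moderate gap.

3.3


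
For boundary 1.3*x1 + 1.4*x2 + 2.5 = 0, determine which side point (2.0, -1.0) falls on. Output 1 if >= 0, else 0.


Compute 1.3 * 2.0 + 1.4 * -1.0 + 2.5
= 2.6 + -1.4 + 2.5
= 3.7
Since 3.7 >= 0, the point is on the positive side.

1


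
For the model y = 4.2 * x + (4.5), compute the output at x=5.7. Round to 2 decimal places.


y = 4.2 * 5.7 + (4.5)
= 23.94 + (4.5)
= 28.44

28.44


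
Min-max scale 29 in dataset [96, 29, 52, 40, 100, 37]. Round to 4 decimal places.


Min = 29, Max = 100
Range = 100 - 29 = 71
Scaled = (x - min) / (max - min)
= (29 - 29) / 71
= 0 / 71
= 0.0000

0.0000


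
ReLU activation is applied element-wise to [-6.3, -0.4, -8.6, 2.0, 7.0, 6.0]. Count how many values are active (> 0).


ReLU(x) = max(0, x) for each element:
ReLU(-6.3) = 0
ReLU(-0.4) = 0
ReLU(-8.6) = 0
ReLU(2.0) = 2.0
ReLU(7.0) = 7.0
ReLU(6.0) = 6.0
Active neurons (>0): 3

3


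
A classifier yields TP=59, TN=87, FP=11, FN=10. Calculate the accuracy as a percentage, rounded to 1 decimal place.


Accuracy = (TP + TN) / (TP + TN + FP + FN) * 100
= (59 + 87) / (59 + 87 + 11 + 10)
= 146 / 167
= 0.8743
= 87.4%

87.4


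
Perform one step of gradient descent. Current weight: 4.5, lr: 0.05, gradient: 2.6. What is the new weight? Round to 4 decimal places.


w_new = w_old - lr * gradient
= 4.5 - 0.05 * 2.6
= 4.5 - (0.13)
= 4.3700

4.3700


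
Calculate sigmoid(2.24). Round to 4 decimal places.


sigmoid(z) = 1 / (1 + exp(-z))
exp(-(2.24)) = exp(-2.24) = 0.1065
1 + 0.1065 = 1.1065
1 / 1.1065 = 0.9038

0.9038


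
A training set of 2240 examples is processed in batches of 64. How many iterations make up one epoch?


Iterations per epoch = dataset_size / batch_size
= 2240 / 64
= 35

35


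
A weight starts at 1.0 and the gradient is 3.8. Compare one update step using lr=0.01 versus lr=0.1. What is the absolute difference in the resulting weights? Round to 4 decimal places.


With lr=0.01: w_new = 1.0 - 0.01 * 3.8 = 0.962
With lr=0.1: w_new = 1.0 - 0.1 * 3.8 = 0.62
Absolute difference = |0.962 - 0.62|
= 0.3420

0.3420


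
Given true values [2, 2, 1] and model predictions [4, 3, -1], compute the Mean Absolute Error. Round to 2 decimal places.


Absolute errors: [2, 1, 2]
Sum of absolute errors = 5
MAE = 5 / 3 = 1.67

1.67


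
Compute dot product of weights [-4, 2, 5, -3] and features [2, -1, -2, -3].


Element-wise products:
-4 * 2 = -8
2 * -1 = -2
5 * -2 = -10
-3 * -3 = 9
Sum = -8 + -2 + -10 + 9
= -11

-11
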